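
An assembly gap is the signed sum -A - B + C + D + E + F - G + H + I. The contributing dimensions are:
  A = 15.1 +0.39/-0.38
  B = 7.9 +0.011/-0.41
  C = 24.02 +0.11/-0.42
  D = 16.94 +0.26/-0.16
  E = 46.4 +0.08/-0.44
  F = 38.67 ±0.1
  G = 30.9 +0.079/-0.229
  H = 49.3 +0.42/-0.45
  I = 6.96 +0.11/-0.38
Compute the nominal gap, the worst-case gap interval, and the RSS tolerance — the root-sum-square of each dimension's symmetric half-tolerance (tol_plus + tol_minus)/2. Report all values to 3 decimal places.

Stack each dimension's contribution:
  -A: nom -15.100 → Σnom=-15.100; wc +0.380/-0.390 → slack +0.380/-0.390; half-tol=0.385, Σhalf²=0.148225
  -B: nom -7.900 → Σnom=-23.000; wc +0.410/-0.011 → slack +0.790/-0.401; half-tol=0.210, Σhalf²=0.192535
  +C: nom +24.020 → Σnom=1.020; wc +0.110/-0.420 → slack +0.900/-0.821; half-tol=0.265, Σhalf²=0.262760
  +D: nom +16.940 → Σnom=17.960; wc +0.260/-0.160 → slack +1.160/-0.981; half-tol=0.210, Σhalf²=0.306860
  +E: nom +46.400 → Σnom=64.360; wc +0.080/-0.440 → slack +1.240/-1.421; half-tol=0.260, Σhalf²=0.374460
  +F: nom +38.670 → Σnom=103.030; wc +0.100/-0.100 → slack +1.340/-1.521; half-tol=0.100, Σhalf²=0.384460
  -G: nom -30.900 → Σnom=72.130; wc +0.229/-0.079 → slack +1.569/-1.600; half-tol=0.154, Σhalf²=0.408176
  +H: nom +49.300 → Σnom=121.430; wc +0.420/-0.450 → slack +1.989/-2.050; half-tol=0.435, Σhalf²=0.597401
  +I: nom +6.960 → Σnom=128.390; wc +0.110/-0.380 → slack +2.099/-2.430; half-tol=0.245, Σhalf²=0.657426
Nominal = 128.390. Worst-case = [128.390 - 2.430, 128.390 + 2.099] = [125.960, 130.489]. RSS = √0.657426 = 0.811.

nominal=128.390 wc=[125.960,130.489] rss=0.811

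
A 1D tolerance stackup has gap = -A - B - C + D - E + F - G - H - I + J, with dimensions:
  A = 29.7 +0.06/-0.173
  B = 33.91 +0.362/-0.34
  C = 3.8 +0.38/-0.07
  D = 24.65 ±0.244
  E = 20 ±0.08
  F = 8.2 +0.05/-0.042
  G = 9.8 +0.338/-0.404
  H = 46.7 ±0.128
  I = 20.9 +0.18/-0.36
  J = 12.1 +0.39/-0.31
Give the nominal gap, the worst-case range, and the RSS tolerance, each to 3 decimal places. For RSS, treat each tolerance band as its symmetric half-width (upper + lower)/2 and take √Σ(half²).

Stack each dimension's contribution:
  -A: nom -29.700 → Σnom=-29.700; wc +0.173/-0.060 → slack +0.173/-0.060; half-tol=0.116, Σhalf²=0.013572
  -B: nom -33.910 → Σnom=-63.610; wc +0.340/-0.362 → slack +0.513/-0.422; half-tol=0.351, Σhalf²=0.136773
  -C: nom -3.800 → Σnom=-67.410; wc +0.070/-0.380 → slack +0.583/-0.802; half-tol=0.225, Σhalf²=0.187398
  +D: nom +24.650 → Σnom=-42.760; wc +0.244/-0.244 → slack +0.827/-1.046; half-tol=0.244, Σhalf²=0.246934
  -E: nom -20.000 → Σnom=-62.760; wc +0.080/-0.080 → slack +0.907/-1.126; half-tol=0.080, Σhalf²=0.253334
  +F: nom +8.200 → Σnom=-54.560; wc +0.050/-0.042 → slack +0.957/-1.168; half-tol=0.046, Σhalf²=0.255450
  -G: nom -9.800 → Σnom=-64.360; wc +0.404/-0.338 → slack +1.361/-1.506; half-tol=0.371, Σhalf²=0.393091
  -H: nom -46.700 → Σnom=-111.060; wc +0.128/-0.128 → slack +1.489/-1.634; half-tol=0.128, Σhalf²=0.409475
  -I: nom -20.900 → Σnom=-131.960; wc +0.360/-0.180 → slack +1.849/-1.814; half-tol=0.270, Σhalf²=0.482375
  +J: nom +12.100 → Σnom=-119.860; wc +0.390/-0.310 → slack +2.239/-2.124; half-tol=0.350, Σhalf²=0.604875
Nominal = -119.860. Worst-case = [-119.860 - 2.124, -119.860 + 2.239] = [-121.984, -117.621]. RSS = √0.604875 = 0.778.

nominal=-119.860 wc=[-121.984,-117.621] rss=0.778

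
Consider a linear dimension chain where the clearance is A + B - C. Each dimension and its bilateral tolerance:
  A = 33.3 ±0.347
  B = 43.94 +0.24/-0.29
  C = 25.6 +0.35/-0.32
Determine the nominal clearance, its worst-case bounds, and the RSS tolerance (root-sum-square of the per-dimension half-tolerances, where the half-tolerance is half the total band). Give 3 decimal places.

Stack each dimension's contribution:
  +A: nom +33.300 → Σnom=33.300; wc +0.347/-0.347 → slack +0.347/-0.347; half-tol=0.347, Σhalf²=0.120409
  +B: nom +43.940 → Σnom=77.240; wc +0.240/-0.290 → slack +0.587/-0.637; half-tol=0.265, Σhalf²=0.190634
  -C: nom -25.600 → Σnom=51.640; wc +0.320/-0.350 → slack +0.907/-0.987; half-tol=0.335, Σhalf²=0.302859
Nominal = 51.640. Worst-case = [51.640 - 0.987, 51.640 + 0.907] = [50.653, 52.547]. RSS = √0.302859 = 0.550.

nominal=51.640 wc=[50.653,52.547] rss=0.550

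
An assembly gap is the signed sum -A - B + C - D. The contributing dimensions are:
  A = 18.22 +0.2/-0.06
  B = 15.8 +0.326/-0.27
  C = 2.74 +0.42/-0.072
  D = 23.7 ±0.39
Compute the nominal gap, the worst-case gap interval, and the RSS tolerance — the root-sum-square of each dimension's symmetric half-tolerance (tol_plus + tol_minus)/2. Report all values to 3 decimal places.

Stack each dimension's contribution:
  -A: nom -18.220 → Σnom=-18.220; wc +0.060/-0.200 → slack +0.060/-0.200; half-tol=0.130, Σhalf²=0.016900
  -B: nom -15.800 → Σnom=-34.020; wc +0.270/-0.326 → slack +0.330/-0.526; half-tol=0.298, Σhalf²=0.105704
  +C: nom +2.740 → Σnom=-31.280; wc +0.420/-0.072 → slack +0.750/-0.598; half-tol=0.246, Σhalf²=0.166220
  -D: nom -23.700 → Σnom=-54.980; wc +0.390/-0.390 → slack +1.140/-0.988; half-tol=0.390, Σhalf²=0.318320
Nominal = -54.980. Worst-case = [-54.980 - 0.988, -54.980 + 1.140] = [-55.968, -53.840]. RSS = √0.318320 = 0.564.

nominal=-54.980 wc=[-55.968,-53.840] rss=0.564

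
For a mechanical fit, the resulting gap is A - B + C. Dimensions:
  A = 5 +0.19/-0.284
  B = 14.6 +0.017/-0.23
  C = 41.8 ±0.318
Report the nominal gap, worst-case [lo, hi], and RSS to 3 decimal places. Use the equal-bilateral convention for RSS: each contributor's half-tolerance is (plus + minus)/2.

nominal=32.200 wc=[31.581,32.938] rss=0.415

Stack each dimension's contribution:
  +A: nom +5.000 → Σnom=5.000; wc +0.190/-0.284 → slack +0.190/-0.284; half-tol=0.237, Σhalf²=0.056169
  -B: nom -14.600 → Σnom=-9.600; wc +0.230/-0.017 → slack +0.420/-0.301; half-tol=0.123, Σhalf²=0.071421
  +C: nom +41.800 → Σnom=32.200; wc +0.318/-0.318 → slack +0.738/-0.619; half-tol=0.318, Σhalf²=0.172545
Nominal = 32.200. Worst-case = [32.200 - 0.619, 32.200 + 0.738] = [31.581, 32.938]. RSS = √0.172545 = 0.415.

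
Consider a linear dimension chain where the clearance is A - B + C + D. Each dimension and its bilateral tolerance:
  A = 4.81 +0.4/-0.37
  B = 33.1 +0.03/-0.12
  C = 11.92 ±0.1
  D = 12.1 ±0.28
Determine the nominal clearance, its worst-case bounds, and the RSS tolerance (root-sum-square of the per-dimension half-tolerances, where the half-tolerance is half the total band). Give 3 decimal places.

nominal=-4.270 wc=[-5.050,-3.370] rss=0.492

Stack each dimension's contribution:
  +A: nom +4.810 → Σnom=4.810; wc +0.400/-0.370 → slack +0.400/-0.370; half-tol=0.385, Σhalf²=0.148225
  -B: nom -33.100 → Σnom=-28.290; wc +0.120/-0.030 → slack +0.520/-0.400; half-tol=0.075, Σhalf²=0.153850
  +C: nom +11.920 → Σnom=-16.370; wc +0.100/-0.100 → slack +0.620/-0.500; half-tol=0.100, Σhalf²=0.163850
  +D: nom +12.100 → Σnom=-4.270; wc +0.280/-0.280 → slack +0.900/-0.780; half-tol=0.280, Σhalf²=0.242250
Nominal = -4.270. Worst-case = [-4.270 - 0.780, -4.270 + 0.900] = [-5.050, -3.370]. RSS = √0.242250 = 0.492.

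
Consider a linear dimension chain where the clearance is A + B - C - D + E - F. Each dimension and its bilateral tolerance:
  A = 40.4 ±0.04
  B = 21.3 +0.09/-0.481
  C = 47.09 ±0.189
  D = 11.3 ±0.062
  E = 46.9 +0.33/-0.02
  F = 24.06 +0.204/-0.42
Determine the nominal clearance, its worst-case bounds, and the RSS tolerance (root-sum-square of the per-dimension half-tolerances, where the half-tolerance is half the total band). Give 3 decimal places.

nominal=26.150 wc=[25.154,27.281] rss=0.501

Stack each dimension's contribution:
  +A: nom +40.400 → Σnom=40.400; wc +0.040/-0.040 → slack +0.040/-0.040; half-tol=0.040, Σhalf²=0.001600
  +B: nom +21.300 → Σnom=61.700; wc +0.090/-0.481 → slack +0.130/-0.521; half-tol=0.285, Σhalf²=0.083110
  -C: nom -47.090 → Σnom=14.610; wc +0.189/-0.189 → slack +0.319/-0.710; half-tol=0.189, Σhalf²=0.118831
  -D: nom -11.300 → Σnom=3.310; wc +0.062/-0.062 → slack +0.381/-0.772; half-tol=0.062, Σhalf²=0.122675
  +E: nom +46.900 → Σnom=50.210; wc +0.330/-0.020 → slack +0.711/-0.792; half-tol=0.175, Σhalf²=0.153300
  -F: nom -24.060 → Σnom=26.150; wc +0.420/-0.204 → slack +1.131/-0.996; half-tol=0.312, Σhalf²=0.250644
Nominal = 26.150. Worst-case = [26.150 - 0.996, 26.150 + 1.131] = [25.154, 27.281]. RSS = √0.250644 = 0.501.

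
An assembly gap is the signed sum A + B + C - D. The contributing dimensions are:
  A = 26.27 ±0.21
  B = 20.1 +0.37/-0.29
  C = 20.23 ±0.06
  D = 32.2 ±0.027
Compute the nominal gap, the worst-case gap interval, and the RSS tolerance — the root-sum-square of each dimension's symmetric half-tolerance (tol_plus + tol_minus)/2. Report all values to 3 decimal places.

Stack each dimension's contribution:
  +A: nom +26.270 → Σnom=26.270; wc +0.210/-0.210 → slack +0.210/-0.210; half-tol=0.210, Σhalf²=0.044100
  +B: nom +20.100 → Σnom=46.370; wc +0.370/-0.290 → slack +0.580/-0.500; half-tol=0.330, Σhalf²=0.153000
  +C: nom +20.230 → Σnom=66.600; wc +0.060/-0.060 → slack +0.640/-0.560; half-tol=0.060, Σhalf²=0.156600
  -D: nom -32.200 → Σnom=34.400; wc +0.027/-0.027 → slack +0.667/-0.587; half-tol=0.027, Σhalf²=0.157329
Nominal = 34.400. Worst-case = [34.400 - 0.587, 34.400 + 0.667] = [33.813, 35.067]. RSS = √0.157329 = 0.397.

nominal=34.400 wc=[33.813,35.067] rss=0.397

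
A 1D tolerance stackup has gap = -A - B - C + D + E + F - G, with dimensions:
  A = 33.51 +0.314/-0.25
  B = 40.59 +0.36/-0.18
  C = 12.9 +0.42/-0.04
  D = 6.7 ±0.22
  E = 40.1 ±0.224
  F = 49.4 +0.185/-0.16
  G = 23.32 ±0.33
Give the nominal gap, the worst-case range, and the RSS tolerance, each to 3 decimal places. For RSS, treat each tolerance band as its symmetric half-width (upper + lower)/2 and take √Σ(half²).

Stack each dimension's contribution:
  -A: nom -33.510 → Σnom=-33.510; wc +0.250/-0.314 → slack +0.250/-0.314; half-tol=0.282, Σhalf²=0.079524
  -B: nom -40.590 → Σnom=-74.100; wc +0.180/-0.360 → slack +0.430/-0.674; half-tol=0.270, Σhalf²=0.152424
  -C: nom -12.900 → Σnom=-87.000; wc +0.040/-0.420 → slack +0.470/-1.094; half-tol=0.230, Σhalf²=0.205324
  +D: nom +6.700 → Σnom=-80.300; wc +0.220/-0.220 → slack +0.690/-1.314; half-tol=0.220, Σhalf²=0.253724
  +E: nom +40.100 → Σnom=-40.200; wc +0.224/-0.224 → slack +0.914/-1.538; half-tol=0.224, Σhalf²=0.303900
  +F: nom +49.400 → Σnom=9.200; wc +0.185/-0.160 → slack +1.099/-1.698; half-tol=0.172, Σhalf²=0.333656
  -G: nom -23.320 → Σnom=-14.120; wc +0.330/-0.330 → slack +1.429/-2.028; half-tol=0.330, Σhalf²=0.442556
Nominal = -14.120. Worst-case = [-14.120 - 2.028, -14.120 + 1.429] = [-16.148, -12.691]. RSS = √0.442556 = 0.665.

nominal=-14.120 wc=[-16.148,-12.691] rss=0.665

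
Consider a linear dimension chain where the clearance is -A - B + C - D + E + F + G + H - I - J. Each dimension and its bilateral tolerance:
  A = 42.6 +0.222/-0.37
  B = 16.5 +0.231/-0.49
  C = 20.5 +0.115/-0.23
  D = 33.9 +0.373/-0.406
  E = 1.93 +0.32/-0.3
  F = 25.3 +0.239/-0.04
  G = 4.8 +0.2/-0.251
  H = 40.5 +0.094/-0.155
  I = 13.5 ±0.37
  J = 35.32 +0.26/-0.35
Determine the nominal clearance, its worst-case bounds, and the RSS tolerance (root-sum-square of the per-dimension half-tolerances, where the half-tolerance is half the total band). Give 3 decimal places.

Stack each dimension's contribution:
  -A: nom -42.600 → Σnom=-42.600; wc +0.370/-0.222 → slack +0.370/-0.222; half-tol=0.296, Σhalf²=0.087616
  -B: nom -16.500 → Σnom=-59.100; wc +0.490/-0.231 → slack +0.860/-0.453; half-tol=0.360, Σhalf²=0.217576
  +C: nom +20.500 → Σnom=-38.600; wc +0.115/-0.230 → slack +0.975/-0.683; half-tol=0.173, Σhalf²=0.247332
  -D: nom -33.900 → Σnom=-72.500; wc +0.406/-0.373 → slack +1.381/-1.056; half-tol=0.390, Σhalf²=0.399043
  +E: nom +1.930 → Σnom=-70.570; wc +0.320/-0.300 → slack +1.701/-1.356; half-tol=0.310, Σhalf²=0.495143
  +F: nom +25.300 → Σnom=-45.270; wc +0.239/-0.040 → slack +1.940/-1.396; half-tol=0.139, Σhalf²=0.514603
  +G: nom +4.800 → Σnom=-40.470; wc +0.200/-0.251 → slack +2.140/-1.647; half-tol=0.226, Σhalf²=0.565453
  +H: nom +40.500 → Σnom=0.030; wc +0.094/-0.155 → slack +2.234/-1.802; half-tol=0.124, Σhalf²=0.580954
  -I: nom -13.500 → Σnom=-13.470; wc +0.370/-0.370 → slack +2.604/-2.172; half-tol=0.370, Σhalf²=0.717854
  -J: nom -35.320 → Σnom=-48.790; wc +0.350/-0.260 → slack +2.954/-2.432; half-tol=0.305, Σhalf²=0.810879
Nominal = -48.790. Worst-case = [-48.790 - 2.432, -48.790 + 2.954] = [-51.222, -45.836]. RSS = √0.810879 = 0.900.

nominal=-48.790 wc=[-51.222,-45.836] rss=0.900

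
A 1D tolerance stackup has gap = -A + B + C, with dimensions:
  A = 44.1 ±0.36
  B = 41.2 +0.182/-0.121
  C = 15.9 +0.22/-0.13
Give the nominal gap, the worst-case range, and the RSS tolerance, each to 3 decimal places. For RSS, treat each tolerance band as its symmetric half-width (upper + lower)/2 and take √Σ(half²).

Stack each dimension's contribution:
  -A: nom -44.100 → Σnom=-44.100; wc +0.360/-0.360 → slack +0.360/-0.360; half-tol=0.360, Σhalf²=0.129600
  +B: nom +41.200 → Σnom=-2.900; wc +0.182/-0.121 → slack +0.542/-0.481; half-tol=0.151, Σhalf²=0.152552
  +C: nom +15.900 → Σnom=13.000; wc +0.220/-0.130 → slack +0.762/-0.611; half-tol=0.175, Σhalf²=0.183177
Nominal = 13.000. Worst-case = [13.000 - 0.611, 13.000 + 0.762] = [12.389, 13.762]. RSS = √0.183177 = 0.428.

nominal=13.000 wc=[12.389,13.762] rss=0.428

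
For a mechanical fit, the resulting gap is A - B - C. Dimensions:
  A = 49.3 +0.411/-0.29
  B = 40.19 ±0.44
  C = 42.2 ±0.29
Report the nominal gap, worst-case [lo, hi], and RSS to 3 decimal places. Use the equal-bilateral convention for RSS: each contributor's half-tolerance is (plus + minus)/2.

nominal=-33.090 wc=[-34.110,-31.949] rss=0.633

Stack each dimension's contribution:
  +A: nom +49.300 → Σnom=49.300; wc +0.411/-0.290 → slack +0.411/-0.290; half-tol=0.350, Σhalf²=0.122850
  -B: nom -40.190 → Σnom=9.110; wc +0.440/-0.440 → slack +0.851/-0.730; half-tol=0.440, Σhalf²=0.316450
  -C: nom -42.200 → Σnom=-33.090; wc +0.290/-0.290 → slack +1.141/-1.020; half-tol=0.290, Σhalf²=0.400550
Nominal = -33.090. Worst-case = [-33.090 - 1.020, -33.090 + 1.141] = [-34.110, -31.949]. RSS = √0.400550 = 0.633.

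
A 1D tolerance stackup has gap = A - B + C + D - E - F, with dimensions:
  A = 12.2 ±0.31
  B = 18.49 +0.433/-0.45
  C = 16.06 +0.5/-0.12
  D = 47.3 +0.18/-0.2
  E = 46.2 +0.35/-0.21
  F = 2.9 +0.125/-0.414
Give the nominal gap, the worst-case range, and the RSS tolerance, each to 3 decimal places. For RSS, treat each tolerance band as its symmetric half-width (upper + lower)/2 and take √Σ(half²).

Stack each dimension's contribution:
  +A: nom +12.200 → Σnom=12.200; wc +0.310/-0.310 → slack +0.310/-0.310; half-tol=0.310, Σhalf²=0.096100
  -B: nom -18.490 → Σnom=-6.290; wc +0.450/-0.433 → slack +0.760/-0.743; half-tol=0.442, Σhalf²=0.291022
  +C: nom +16.060 → Σnom=9.770; wc +0.500/-0.120 → slack +1.260/-0.863; half-tol=0.310, Σhalf²=0.387122
  +D: nom +47.300 → Σnom=57.070; wc +0.180/-0.200 → slack +1.440/-1.063; half-tol=0.190, Σhalf²=0.423222
  -E: nom -46.200 → Σnom=10.870; wc +0.210/-0.350 → slack +1.650/-1.413; half-tol=0.280, Σhalf²=0.501622
  -F: nom -2.900 → Σnom=7.970; wc +0.414/-0.125 → slack +2.064/-1.538; half-tol=0.269, Σhalf²=0.574253
Nominal = 7.970. Worst-case = [7.970 - 1.538, 7.970 + 2.064] = [6.432, 10.034]. RSS = √0.574253 = 0.758.

nominal=7.970 wc=[6.432,10.034] rss=0.758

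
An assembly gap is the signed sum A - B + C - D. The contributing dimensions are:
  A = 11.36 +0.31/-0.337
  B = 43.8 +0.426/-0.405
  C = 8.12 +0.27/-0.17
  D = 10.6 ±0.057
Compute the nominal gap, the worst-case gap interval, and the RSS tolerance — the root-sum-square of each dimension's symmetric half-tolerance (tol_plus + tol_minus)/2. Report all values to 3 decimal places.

Stack each dimension's contribution:
  +A: nom +11.360 → Σnom=11.360; wc +0.310/-0.337 → slack +0.310/-0.337; half-tol=0.324, Σhalf²=0.104652
  -B: nom -43.800 → Σnom=-32.440; wc +0.405/-0.426 → slack +0.715/-0.763; half-tol=0.415, Σhalf²=0.277292
  +C: nom +8.120 → Σnom=-24.320; wc +0.270/-0.170 → slack +0.985/-0.933; half-tol=0.220, Σhalf²=0.325692
  -D: nom -10.600 → Σnom=-34.920; wc +0.057/-0.057 → slack +1.042/-0.990; half-tol=0.057, Σhalf²=0.328941
Nominal = -34.920. Worst-case = [-34.920 - 0.990, -34.920 + 1.042] = [-35.910, -33.878]. RSS = √0.328941 = 0.574.

nominal=-34.920 wc=[-35.910,-33.878] rss=0.574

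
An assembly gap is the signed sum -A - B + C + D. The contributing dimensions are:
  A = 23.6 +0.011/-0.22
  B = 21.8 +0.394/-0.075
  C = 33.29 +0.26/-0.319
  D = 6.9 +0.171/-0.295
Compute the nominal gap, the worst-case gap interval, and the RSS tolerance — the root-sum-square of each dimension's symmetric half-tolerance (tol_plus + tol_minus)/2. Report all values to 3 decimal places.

nominal=-5.210 wc=[-6.229,-4.484] rss=0.454

Stack each dimension's contribution:
  -A: nom -23.600 → Σnom=-23.600; wc +0.220/-0.011 → slack +0.220/-0.011; half-tol=0.116, Σhalf²=0.013340
  -B: nom -21.800 → Σnom=-45.400; wc +0.075/-0.394 → slack +0.295/-0.405; half-tol=0.235, Σhalf²=0.068331
  +C: nom +33.290 → Σnom=-12.110; wc +0.260/-0.319 → slack +0.555/-0.724; half-tol=0.289, Σhalf²=0.152141
  +D: nom +6.900 → Σnom=-5.210; wc +0.171/-0.295 → slack +0.726/-1.019; half-tol=0.233, Σhalf²=0.206430
Nominal = -5.210. Worst-case = [-5.210 - 1.019, -5.210 + 0.726] = [-6.229, -4.484]. RSS = √0.206430 = 0.454.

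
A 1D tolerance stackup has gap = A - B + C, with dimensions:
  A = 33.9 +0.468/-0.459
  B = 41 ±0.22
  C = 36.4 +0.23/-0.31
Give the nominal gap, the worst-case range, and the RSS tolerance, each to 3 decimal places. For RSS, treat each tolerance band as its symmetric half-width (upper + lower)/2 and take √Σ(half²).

nominal=29.300 wc=[28.311,30.218] rss=0.580

Stack each dimension's contribution:
  +A: nom +33.900 → Σnom=33.900; wc +0.468/-0.459 → slack +0.468/-0.459; half-tol=0.464, Σhalf²=0.214832
  -B: nom -41.000 → Σnom=-7.100; wc +0.220/-0.220 → slack +0.688/-0.679; half-tol=0.220, Σhalf²=0.263232
  +C: nom +36.400 → Σnom=29.300; wc +0.230/-0.310 → slack +0.918/-0.989; half-tol=0.270, Σhalf²=0.336132
Nominal = 29.300. Worst-case = [29.300 - 0.989, 29.300 + 0.918] = [28.311, 30.218]. RSS = √0.336132 = 0.580.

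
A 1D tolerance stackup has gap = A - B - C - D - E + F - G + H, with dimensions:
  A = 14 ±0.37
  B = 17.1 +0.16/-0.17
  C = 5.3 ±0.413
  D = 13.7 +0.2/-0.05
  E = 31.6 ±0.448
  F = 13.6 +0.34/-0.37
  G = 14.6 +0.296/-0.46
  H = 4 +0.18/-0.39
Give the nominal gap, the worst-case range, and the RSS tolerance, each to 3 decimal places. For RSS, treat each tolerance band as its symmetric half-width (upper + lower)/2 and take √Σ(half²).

nominal=-50.700 wc=[-53.347,-48.269] rss=0.949

Stack each dimension's contribution:
  +A: nom +14.000 → Σnom=14.000; wc +0.370/-0.370 → slack +0.370/-0.370; half-tol=0.370, Σhalf²=0.136900
  -B: nom -17.100 → Σnom=-3.100; wc +0.170/-0.160 → slack +0.540/-0.530; half-tol=0.165, Σhalf²=0.164125
  -C: nom -5.300 → Σnom=-8.400; wc +0.413/-0.413 → slack +0.953/-0.943; half-tol=0.413, Σhalf²=0.334694
  -D: nom -13.700 → Σnom=-22.100; wc +0.050/-0.200 → slack +1.003/-1.143; half-tol=0.125, Σhalf²=0.350319
  -E: nom -31.600 → Σnom=-53.700; wc +0.448/-0.448 → slack +1.451/-1.591; half-tol=0.448, Σhalf²=0.551023
  +F: nom +13.600 → Σnom=-40.100; wc +0.340/-0.370 → slack +1.791/-1.961; half-tol=0.355, Σhalf²=0.677048
  -G: nom -14.600 → Σnom=-54.700; wc +0.460/-0.296 → slack +2.251/-2.257; half-tol=0.378, Σhalf²=0.819932
  +H: nom +4.000 → Σnom=-50.700; wc +0.180/-0.390 → slack +2.431/-2.647; half-tol=0.285, Σhalf²=0.901157
Nominal = -50.700. Worst-case = [-50.700 - 2.647, -50.700 + 2.431] = [-53.347, -48.269]. RSS = √0.901157 = 0.949.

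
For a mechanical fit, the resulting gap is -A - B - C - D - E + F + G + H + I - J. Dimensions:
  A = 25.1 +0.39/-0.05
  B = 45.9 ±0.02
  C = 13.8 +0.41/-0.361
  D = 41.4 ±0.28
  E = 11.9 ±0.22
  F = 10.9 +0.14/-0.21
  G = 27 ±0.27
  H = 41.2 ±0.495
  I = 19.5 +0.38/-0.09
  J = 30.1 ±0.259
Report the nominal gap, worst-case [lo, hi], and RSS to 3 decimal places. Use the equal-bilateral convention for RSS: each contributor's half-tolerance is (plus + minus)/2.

Stack each dimension's contribution:
  -A: nom -25.100 → Σnom=-25.100; wc +0.050/-0.390 → slack +0.050/-0.390; half-tol=0.220, Σhalf²=0.048400
  -B: nom -45.900 → Σnom=-71.000; wc +0.020/-0.020 → slack +0.070/-0.410; half-tol=0.020, Σhalf²=0.048800
  -C: nom -13.800 → Σnom=-84.800; wc +0.361/-0.410 → slack +0.431/-0.820; half-tol=0.385, Σhalf²=0.197410
  -D: nom -41.400 → Σnom=-126.200; wc +0.280/-0.280 → slack +0.711/-1.100; half-tol=0.280, Σhalf²=0.275810
  -E: nom -11.900 → Σnom=-138.100; wc +0.220/-0.220 → slack +0.931/-1.320; half-tol=0.220, Σhalf²=0.324210
  +F: nom +10.900 → Σnom=-127.200; wc +0.140/-0.210 → slack +1.071/-1.530; half-tol=0.175, Σhalf²=0.354835
  +G: nom +27.000 → Σnom=-100.200; wc +0.270/-0.270 → slack +1.341/-1.800; half-tol=0.270, Σhalf²=0.427735
  +H: nom +41.200 → Σnom=-59.000; wc +0.495/-0.495 → slack +1.836/-2.295; half-tol=0.495, Σhalf²=0.672760
  +I: nom +19.500 → Σnom=-39.500; wc +0.380/-0.090 → slack +2.216/-2.385; half-tol=0.235, Σhalf²=0.727985
  -J: nom -30.100 → Σnom=-69.600; wc +0.259/-0.259 → slack +2.475/-2.644; half-tol=0.259, Σhalf²=0.795066
Nominal = -69.600. Worst-case = [-69.600 - 2.644, -69.600 + 2.475] = [-72.244, -67.125]. RSS = √0.795066 = 0.892.

nominal=-69.600 wc=[-72.244,-67.125] rss=0.892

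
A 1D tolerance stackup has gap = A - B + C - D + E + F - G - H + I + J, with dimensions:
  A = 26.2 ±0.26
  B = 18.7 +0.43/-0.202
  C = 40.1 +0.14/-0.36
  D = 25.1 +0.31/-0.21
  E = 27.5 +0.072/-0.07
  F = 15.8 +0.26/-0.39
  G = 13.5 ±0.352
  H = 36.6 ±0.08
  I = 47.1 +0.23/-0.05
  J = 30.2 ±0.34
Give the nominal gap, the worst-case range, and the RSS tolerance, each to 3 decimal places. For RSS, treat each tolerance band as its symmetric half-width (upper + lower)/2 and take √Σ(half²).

Stack each dimension's contribution:
  +A: nom +26.200 → Σnom=26.200; wc +0.260/-0.260 → slack +0.260/-0.260; half-tol=0.260, Σhalf²=0.067600
  -B: nom -18.700 → Σnom=7.500; wc +0.202/-0.430 → slack +0.462/-0.690; half-tol=0.316, Σhalf²=0.167456
  +C: nom +40.100 → Σnom=47.600; wc +0.140/-0.360 → slack +0.602/-1.050; half-tol=0.250, Σhalf²=0.229956
  -D: nom -25.100 → Σnom=22.500; wc +0.210/-0.310 → slack +0.812/-1.360; half-tol=0.260, Σhalf²=0.297556
  +E: nom +27.500 → Σnom=50.000; wc +0.072/-0.070 → slack +0.884/-1.430; half-tol=0.071, Σhalf²=0.302597
  +F: nom +15.800 → Σnom=65.800; wc +0.260/-0.390 → slack +1.144/-1.820; half-tol=0.325, Σhalf²=0.408222
  -G: nom -13.500 → Σnom=52.300; wc +0.352/-0.352 → slack +1.496/-2.172; half-tol=0.352, Σhalf²=0.532126
  -H: nom -36.600 → Σnom=15.700; wc +0.080/-0.080 → slack +1.576/-2.252; half-tol=0.080, Σhalf²=0.538526
  +I: nom +47.100 → Σnom=62.800; wc +0.230/-0.050 → slack +1.806/-2.302; half-tol=0.140, Σhalf²=0.558126
  +J: nom +30.200 → Σnom=93.000; wc +0.340/-0.340 → slack +2.146/-2.642; half-tol=0.340, Σhalf²=0.673726
Nominal = 93.000. Worst-case = [93.000 - 2.642, 93.000 + 2.146] = [90.358, 95.146]. RSS = √0.673726 = 0.821.

nominal=93.000 wc=[90.358,95.146] rss=0.821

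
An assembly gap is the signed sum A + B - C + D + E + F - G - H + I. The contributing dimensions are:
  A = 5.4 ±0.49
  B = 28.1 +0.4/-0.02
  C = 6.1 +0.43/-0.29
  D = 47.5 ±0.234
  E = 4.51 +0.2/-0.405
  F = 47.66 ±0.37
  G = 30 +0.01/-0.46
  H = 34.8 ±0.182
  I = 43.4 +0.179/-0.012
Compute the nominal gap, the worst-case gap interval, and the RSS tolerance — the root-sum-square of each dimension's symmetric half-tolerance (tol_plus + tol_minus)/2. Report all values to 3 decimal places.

nominal=105.670 wc=[103.517,108.475] rss=0.891

Stack each dimension's contribution:
  +A: nom +5.400 → Σnom=5.400; wc +0.490/-0.490 → slack +0.490/-0.490; half-tol=0.490, Σhalf²=0.240100
  +B: nom +28.100 → Σnom=33.500; wc +0.400/-0.020 → slack +0.890/-0.510; half-tol=0.210, Σhalf²=0.284200
  -C: nom -6.100 → Σnom=27.400; wc +0.290/-0.430 → slack +1.180/-0.940; half-tol=0.360, Σhalf²=0.413800
  +D: nom +47.500 → Σnom=74.900; wc +0.234/-0.234 → slack +1.414/-1.174; half-tol=0.234, Σhalf²=0.468556
  +E: nom +4.510 → Σnom=79.410; wc +0.200/-0.405 → slack +1.614/-1.579; half-tol=0.302, Σhalf²=0.560062
  +F: nom +47.660 → Σnom=127.070; wc +0.370/-0.370 → slack +1.984/-1.949; half-tol=0.370, Σhalf²=0.696962
  -G: nom -30.000 → Σnom=97.070; wc +0.460/-0.010 → slack +2.444/-1.959; half-tol=0.235, Σhalf²=0.752187
  -H: nom -34.800 → Σnom=62.270; wc +0.182/-0.182 → slack +2.626/-2.141; half-tol=0.182, Σhalf²=0.785311
  +I: nom +43.400 → Σnom=105.670; wc +0.179/-0.012 → slack +2.805/-2.153; half-tol=0.096, Σhalf²=0.794432
Nominal = 105.670. Worst-case = [105.670 - 2.153, 105.670 + 2.805] = [103.517, 108.475]. RSS = √0.794432 = 0.891.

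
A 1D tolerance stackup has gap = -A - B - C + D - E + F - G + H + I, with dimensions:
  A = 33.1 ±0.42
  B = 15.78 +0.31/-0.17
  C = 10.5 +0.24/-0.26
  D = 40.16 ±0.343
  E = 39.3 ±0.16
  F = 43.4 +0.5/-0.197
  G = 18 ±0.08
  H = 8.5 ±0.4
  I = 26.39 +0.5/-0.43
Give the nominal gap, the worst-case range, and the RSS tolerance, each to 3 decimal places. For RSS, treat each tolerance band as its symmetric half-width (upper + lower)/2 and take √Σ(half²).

nominal=1.770 wc=[-0.810,4.603] rss=0.972

Stack each dimension's contribution:
  -A: nom -33.100 → Σnom=-33.100; wc +0.420/-0.420 → slack +0.420/-0.420; half-tol=0.420, Σhalf²=0.176400
  -B: nom -15.780 → Σnom=-48.880; wc +0.170/-0.310 → slack +0.590/-0.730; half-tol=0.240, Σhalf²=0.234000
  -C: nom -10.500 → Σnom=-59.380; wc +0.260/-0.240 → slack +0.850/-0.970; half-tol=0.250, Σhalf²=0.296500
  +D: nom +40.160 → Σnom=-19.220; wc +0.343/-0.343 → slack +1.193/-1.313; half-tol=0.343, Σhalf²=0.414149
  -E: nom -39.300 → Σnom=-58.520; wc +0.160/-0.160 → slack +1.353/-1.473; half-tol=0.160, Σhalf²=0.439749
  +F: nom +43.400 → Σnom=-15.120; wc +0.500/-0.197 → slack +1.853/-1.670; half-tol=0.349, Σhalf²=0.561201
  -G: nom -18.000 → Σnom=-33.120; wc +0.080/-0.080 → slack +1.933/-1.750; half-tol=0.080, Σhalf²=0.567601
  +H: nom +8.500 → Σnom=-24.620; wc +0.400/-0.400 → slack +2.333/-2.150; half-tol=0.400, Σhalf²=0.727601
  +I: nom +26.390 → Σnom=1.770; wc +0.500/-0.430 → slack +2.833/-2.580; half-tol=0.465, Σhalf²=0.943826
Nominal = 1.770. Worst-case = [1.770 - 2.580, 1.770 + 2.833] = [-0.810, 4.603]. RSS = √0.943826 = 0.972.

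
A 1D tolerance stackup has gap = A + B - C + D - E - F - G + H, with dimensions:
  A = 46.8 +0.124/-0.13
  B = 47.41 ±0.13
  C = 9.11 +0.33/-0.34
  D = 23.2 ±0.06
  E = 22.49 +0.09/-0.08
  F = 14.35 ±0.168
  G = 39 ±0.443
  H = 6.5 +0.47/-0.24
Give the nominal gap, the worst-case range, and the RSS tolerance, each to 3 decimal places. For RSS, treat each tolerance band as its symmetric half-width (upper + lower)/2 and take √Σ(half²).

Stack each dimension's contribution:
  +A: nom +46.800 → Σnom=46.800; wc +0.124/-0.130 → slack +0.124/-0.130; half-tol=0.127, Σhalf²=0.016129
  +B: nom +47.410 → Σnom=94.210; wc +0.130/-0.130 → slack +0.254/-0.260; half-tol=0.130, Σhalf²=0.033029
  -C: nom -9.110 → Σnom=85.100; wc +0.340/-0.330 → slack +0.594/-0.590; half-tol=0.335, Σhalf²=0.145254
  +D: nom +23.200 → Σnom=108.300; wc +0.060/-0.060 → slack +0.654/-0.650; half-tol=0.060, Σhalf²=0.148854
  -E: nom -22.490 → Σnom=85.810; wc +0.080/-0.090 → slack +0.734/-0.740; half-tol=0.085, Σhalf²=0.156079
  -F: nom -14.350 → Σnom=71.460; wc +0.168/-0.168 → slack +0.902/-0.908; half-tol=0.168, Σhalf²=0.184303
  -G: nom -39.000 → Σnom=32.460; wc +0.443/-0.443 → slack +1.345/-1.351; half-tol=0.443, Σhalf²=0.380552
  +H: nom +6.500 → Σnom=38.960; wc +0.470/-0.240 → slack +1.815/-1.591; half-tol=0.355, Σhalf²=0.506577
Nominal = 38.960. Worst-case = [38.960 - 1.591, 38.960 + 1.815] = [37.369, 40.775]. RSS = √0.506577 = 0.712.

nominal=38.960 wc=[37.369,40.775] rss=0.712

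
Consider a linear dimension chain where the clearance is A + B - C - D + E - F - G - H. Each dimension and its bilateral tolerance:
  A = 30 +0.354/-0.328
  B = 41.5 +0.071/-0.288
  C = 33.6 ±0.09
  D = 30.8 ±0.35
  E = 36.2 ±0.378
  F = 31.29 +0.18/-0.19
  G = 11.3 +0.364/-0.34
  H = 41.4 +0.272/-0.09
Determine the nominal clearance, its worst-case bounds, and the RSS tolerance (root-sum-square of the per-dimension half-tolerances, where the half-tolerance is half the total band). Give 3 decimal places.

Stack each dimension's contribution:
  +A: nom +30.000 → Σnom=30.000; wc +0.354/-0.328 → slack +0.354/-0.328; half-tol=0.341, Σhalf²=0.116281
  +B: nom +41.500 → Σnom=71.500; wc +0.071/-0.288 → slack +0.425/-0.616; half-tol=0.179, Σhalf²=0.148501
  -C: nom -33.600 → Σnom=37.900; wc +0.090/-0.090 → slack +0.515/-0.706; half-tol=0.090, Σhalf²=0.156601
  -D: nom -30.800 → Σnom=7.100; wc +0.350/-0.350 → slack +0.865/-1.056; half-tol=0.350, Σhalf²=0.279101
  +E: nom +36.200 → Σnom=43.300; wc +0.378/-0.378 → slack +1.243/-1.434; half-tol=0.378, Σhalf²=0.421985
  -F: nom -31.290 → Σnom=12.010; wc +0.190/-0.180 → slack +1.433/-1.614; half-tol=0.185, Σhalf²=0.456210
  -G: nom -11.300 → Σnom=0.710; wc +0.340/-0.364 → slack +1.773/-1.978; half-tol=0.352, Σhalf²=0.580114
  -H: nom -41.400 → Σnom=-40.690; wc +0.090/-0.272 → slack +1.863/-2.250; half-tol=0.181, Σhalf²=0.612875
Nominal = -40.690. Worst-case = [-40.690 - 2.250, -40.690 + 1.863] = [-42.940, -38.827]. RSS = √0.612875 = 0.783.

nominal=-40.690 wc=[-42.940,-38.827] rss=0.783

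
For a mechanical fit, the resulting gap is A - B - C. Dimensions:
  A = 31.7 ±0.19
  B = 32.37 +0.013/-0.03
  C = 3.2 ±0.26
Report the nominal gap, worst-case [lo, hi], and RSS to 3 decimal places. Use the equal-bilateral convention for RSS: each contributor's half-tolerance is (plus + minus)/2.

Stack each dimension's contribution:
  +A: nom +31.700 → Σnom=31.700; wc +0.190/-0.190 → slack +0.190/-0.190; half-tol=0.190, Σhalf²=0.036100
  -B: nom -32.370 → Σnom=-0.670; wc +0.030/-0.013 → slack +0.220/-0.203; half-tol=0.021, Σhalf²=0.036562
  -C: nom -3.200 → Σnom=-3.870; wc +0.260/-0.260 → slack +0.480/-0.463; half-tol=0.260, Σhalf²=0.104162
Nominal = -3.870. Worst-case = [-3.870 - 0.463, -3.870 + 0.480] = [-4.333, -3.390]. RSS = √0.104162 = 0.323.

nominal=-3.870 wc=[-4.333,-3.390] rss=0.323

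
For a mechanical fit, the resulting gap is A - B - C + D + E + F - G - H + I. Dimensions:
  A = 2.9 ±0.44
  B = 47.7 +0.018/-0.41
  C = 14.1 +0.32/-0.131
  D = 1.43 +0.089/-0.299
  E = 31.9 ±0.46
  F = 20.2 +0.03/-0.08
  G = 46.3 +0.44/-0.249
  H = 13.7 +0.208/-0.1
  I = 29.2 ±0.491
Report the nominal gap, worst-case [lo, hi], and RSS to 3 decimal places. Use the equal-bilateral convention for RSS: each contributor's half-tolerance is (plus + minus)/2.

nominal=-36.170 wc=[-38.926,-33.770] rss=0.962

Stack each dimension's contribution:
  +A: nom +2.900 → Σnom=2.900; wc +0.440/-0.440 → slack +0.440/-0.440; half-tol=0.440, Σhalf²=0.193600
  -B: nom -47.700 → Σnom=-44.800; wc +0.410/-0.018 → slack +0.850/-0.458; half-tol=0.214, Σhalf²=0.239396
  -C: nom -14.100 → Σnom=-58.900; wc +0.131/-0.320 → slack +0.981/-0.778; half-tol=0.226, Σhalf²=0.290246
  +D: nom +1.430 → Σnom=-57.470; wc +0.089/-0.299 → slack +1.070/-1.077; half-tol=0.194, Σhalf²=0.327882
  +E: nom +31.900 → Σnom=-25.570; wc +0.460/-0.460 → slack +1.530/-1.537; half-tol=0.460, Σhalf²=0.539482
  +F: nom +20.200 → Σnom=-5.370; wc +0.030/-0.080 → slack +1.560/-1.617; half-tol=0.055, Σhalf²=0.542507
  -G: nom -46.300 → Σnom=-51.670; wc +0.249/-0.440 → slack +1.809/-2.057; half-tol=0.345, Σhalf²=0.661188
  -H: nom -13.700 → Σnom=-65.370; wc +0.100/-0.208 → slack +1.909/-2.265; half-tol=0.154, Σhalf²=0.684904
  +I: nom +29.200 → Σnom=-36.170; wc +0.491/-0.491 → slack +2.400/-2.756; half-tol=0.491, Σhalf²=0.925985
Nominal = -36.170. Worst-case = [-36.170 - 2.756, -36.170 + 2.400] = [-38.926, -33.770]. RSS = √0.925985 = 0.962.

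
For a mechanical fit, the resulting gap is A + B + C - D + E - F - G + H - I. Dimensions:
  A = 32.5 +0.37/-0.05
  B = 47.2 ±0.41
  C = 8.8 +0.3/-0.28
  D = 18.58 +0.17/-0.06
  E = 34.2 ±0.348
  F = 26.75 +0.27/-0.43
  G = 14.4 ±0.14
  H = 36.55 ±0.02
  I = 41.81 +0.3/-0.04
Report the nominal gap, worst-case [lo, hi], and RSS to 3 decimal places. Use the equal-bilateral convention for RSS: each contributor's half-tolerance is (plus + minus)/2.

nominal=57.710 wc=[55.722,59.828] rss=0.776

Stack each dimension's contribution:
  +A: nom +32.500 → Σnom=32.500; wc +0.370/-0.050 → slack +0.370/-0.050; half-tol=0.210, Σhalf²=0.044100
  +B: nom +47.200 → Σnom=79.700; wc +0.410/-0.410 → slack +0.780/-0.460; half-tol=0.410, Σhalf²=0.212200
  +C: nom +8.800 → Σnom=88.500; wc +0.300/-0.280 → slack +1.080/-0.740; half-tol=0.290, Σhalf²=0.296300
  -D: nom -18.580 → Σnom=69.920; wc +0.060/-0.170 → slack +1.140/-0.910; half-tol=0.115, Σhalf²=0.309525
  +E: nom +34.200 → Σnom=104.120; wc +0.348/-0.348 → slack +1.488/-1.258; half-tol=0.348, Σhalf²=0.430629
  -F: nom -26.750 → Σnom=77.370; wc +0.430/-0.270 → slack +1.918/-1.528; half-tol=0.350, Σhalf²=0.553129
  -G: nom -14.400 → Σnom=62.970; wc +0.140/-0.140 → slack +2.058/-1.668; half-tol=0.140, Σhalf²=0.572729
  +H: nom +36.550 → Σnom=99.520; wc +0.020/-0.020 → slack +2.078/-1.688; half-tol=0.020, Σhalf²=0.573129
  -I: nom -41.810 → Σnom=57.710; wc +0.040/-0.300 → slack +2.118/-1.988; half-tol=0.170, Σhalf²=0.602029
Nominal = 57.710. Worst-case = [57.710 - 1.988, 57.710 + 2.118] = [55.722, 59.828]. RSS = √0.602029 = 0.776.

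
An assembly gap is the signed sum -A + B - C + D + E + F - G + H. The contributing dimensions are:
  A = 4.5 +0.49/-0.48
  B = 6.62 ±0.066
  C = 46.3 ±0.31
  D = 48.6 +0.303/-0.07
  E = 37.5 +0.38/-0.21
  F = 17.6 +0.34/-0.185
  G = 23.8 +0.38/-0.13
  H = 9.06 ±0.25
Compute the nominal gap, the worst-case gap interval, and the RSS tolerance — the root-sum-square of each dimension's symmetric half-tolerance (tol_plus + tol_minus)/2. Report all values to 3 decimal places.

Stack each dimension's contribution:
  -A: nom -4.500 → Σnom=-4.500; wc +0.480/-0.490 → slack +0.480/-0.490; half-tol=0.485, Σhalf²=0.235225
  +B: nom +6.620 → Σnom=2.120; wc +0.066/-0.066 → slack +0.546/-0.556; half-tol=0.066, Σhalf²=0.239581
  -C: nom -46.300 → Σnom=-44.180; wc +0.310/-0.310 → slack +0.856/-0.866; half-tol=0.310, Σhalf²=0.335681
  +D: nom +48.600 → Σnom=4.420; wc +0.303/-0.070 → slack +1.159/-0.936; half-tol=0.186, Σhalf²=0.370463
  +E: nom +37.500 → Σnom=41.920; wc +0.380/-0.210 → slack +1.539/-1.146; half-tol=0.295, Σhalf²=0.457488
  +F: nom +17.600 → Σnom=59.520; wc +0.340/-0.185 → slack +1.879/-1.331; half-tol=0.263, Σhalf²=0.526395
  -G: nom -23.800 → Σnom=35.720; wc +0.130/-0.380 → slack +2.009/-1.711; half-tol=0.255, Σhalf²=0.591420
  +H: nom +9.060 → Σnom=44.780; wc +0.250/-0.250 → slack +2.259/-1.961; half-tol=0.250, Σhalf²=0.653920
Nominal = 44.780. Worst-case = [44.780 - 1.961, 44.780 + 2.259] = [42.819, 47.039]. RSS = √0.653920 = 0.809.

nominal=44.780 wc=[42.819,47.039] rss=0.809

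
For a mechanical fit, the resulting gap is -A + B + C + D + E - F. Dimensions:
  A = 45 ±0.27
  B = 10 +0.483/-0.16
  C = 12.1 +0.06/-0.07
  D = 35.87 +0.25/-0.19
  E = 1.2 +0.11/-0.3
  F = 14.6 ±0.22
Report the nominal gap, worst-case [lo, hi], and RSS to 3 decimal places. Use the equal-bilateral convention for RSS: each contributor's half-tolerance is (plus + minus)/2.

Stack each dimension's contribution:
  -A: nom -45.000 → Σnom=-45.000; wc +0.270/-0.270 → slack +0.270/-0.270; half-tol=0.270, Σhalf²=0.072900
  +B: nom +10.000 → Σnom=-35.000; wc +0.483/-0.160 → slack +0.753/-0.430; half-tol=0.322, Σhalf²=0.176262
  +C: nom +12.100 → Σnom=-22.900; wc +0.060/-0.070 → slack +0.813/-0.500; half-tol=0.065, Σhalf²=0.180487
  +D: nom +35.870 → Σnom=12.970; wc +0.250/-0.190 → slack +1.063/-0.690; half-tol=0.220, Σhalf²=0.228887
  +E: nom +1.200 → Σnom=14.170; wc +0.110/-0.300 → slack +1.173/-0.990; half-tol=0.205, Σhalf²=0.270912
  -F: nom -14.600 → Σnom=-0.430; wc +0.220/-0.220 → slack +1.393/-1.210; half-tol=0.220, Σhalf²=0.319312
Nominal = -0.430. Worst-case = [-0.430 - 1.210, -0.430 + 1.393] = [-1.640, 0.963]. RSS = √0.319312 = 0.565.

nominal=-0.430 wc=[-1.640,0.963] rss=0.565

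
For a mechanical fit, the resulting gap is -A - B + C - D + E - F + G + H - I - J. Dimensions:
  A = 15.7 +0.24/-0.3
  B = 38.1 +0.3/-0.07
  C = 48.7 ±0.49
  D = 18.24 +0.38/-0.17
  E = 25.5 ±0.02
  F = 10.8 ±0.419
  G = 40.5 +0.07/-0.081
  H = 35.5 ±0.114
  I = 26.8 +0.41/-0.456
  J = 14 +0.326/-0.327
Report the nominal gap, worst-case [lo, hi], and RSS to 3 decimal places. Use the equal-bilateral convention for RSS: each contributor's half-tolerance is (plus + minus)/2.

Stack each dimension's contribution:
  -A: nom -15.700 → Σnom=-15.700; wc +0.300/-0.240 → slack +0.300/-0.240; half-tol=0.270, Σhalf²=0.072900
  -B: nom -38.100 → Σnom=-53.800; wc +0.070/-0.300 → slack +0.370/-0.540; half-tol=0.185, Σhalf²=0.107125
  +C: nom +48.700 → Σnom=-5.100; wc +0.490/-0.490 → slack +0.860/-1.030; half-tol=0.490, Σhalf²=0.347225
  -D: nom -18.240 → Σnom=-23.340; wc +0.170/-0.380 → slack +1.030/-1.410; half-tol=0.275, Σhalf²=0.422850
  +E: nom +25.500 → Σnom=2.160; wc +0.020/-0.020 → slack +1.050/-1.430; half-tol=0.020, Σhalf²=0.423250
  -F: nom -10.800 → Σnom=-8.640; wc +0.419/-0.419 → slack +1.469/-1.849; half-tol=0.419, Σhalf²=0.598811
  +G: nom +40.500 → Σnom=31.860; wc +0.070/-0.081 → slack +1.539/-1.930; half-tol=0.076, Σhalf²=0.604511
  +H: nom +35.500 → Σnom=67.360; wc +0.114/-0.114 → slack +1.653/-2.044; half-tol=0.114, Σhalf²=0.617507
  -I: nom -26.800 → Σnom=40.560; wc +0.456/-0.410 → slack +2.109/-2.454; half-tol=0.433, Σhalf²=0.804996
  -J: nom -14.000 → Σnom=26.560; wc +0.327/-0.326 → slack +2.436/-2.780; half-tol=0.327, Σhalf²=0.911598
Nominal = 26.560. Worst-case = [26.560 - 2.780, 26.560 + 2.436] = [23.780, 28.996]. RSS = √0.911598 = 0.955.

nominal=26.560 wc=[23.780,28.996] rss=0.955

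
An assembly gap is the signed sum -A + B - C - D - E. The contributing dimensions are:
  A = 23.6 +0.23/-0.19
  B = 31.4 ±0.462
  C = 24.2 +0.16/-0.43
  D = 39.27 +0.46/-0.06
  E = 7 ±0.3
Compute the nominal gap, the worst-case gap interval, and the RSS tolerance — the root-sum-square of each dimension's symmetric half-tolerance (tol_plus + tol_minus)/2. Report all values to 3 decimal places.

nominal=-62.670 wc=[-64.282,-61.228] rss=0.709

Stack each dimension's contribution:
  -A: nom -23.600 → Σnom=-23.600; wc +0.190/-0.230 → slack +0.190/-0.230; half-tol=0.210, Σhalf²=0.044100
  +B: nom +31.400 → Σnom=7.800; wc +0.462/-0.462 → slack +0.652/-0.692; half-tol=0.462, Σhalf²=0.257544
  -C: nom -24.200 → Σnom=-16.400; wc +0.430/-0.160 → slack +1.082/-0.852; half-tol=0.295, Σhalf²=0.344569
  -D: nom -39.270 → Σnom=-55.670; wc +0.060/-0.460 → slack +1.142/-1.312; half-tol=0.260, Σhalf²=0.412169
  -E: nom -7.000 → Σnom=-62.670; wc +0.300/-0.300 → slack +1.442/-1.612; half-tol=0.300, Σhalf²=0.502169
Nominal = -62.670. Worst-case = [-62.670 - 1.612, -62.670 + 1.442] = [-64.282, -61.228]. RSS = √0.502169 = 0.709.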